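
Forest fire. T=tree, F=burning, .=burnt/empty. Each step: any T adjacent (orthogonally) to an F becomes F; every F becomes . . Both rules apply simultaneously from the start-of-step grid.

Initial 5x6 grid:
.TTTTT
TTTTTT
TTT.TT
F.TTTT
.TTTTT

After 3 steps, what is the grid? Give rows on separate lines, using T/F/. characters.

Step 1: 1 trees catch fire, 1 burn out
  .TTTTT
  TTTTTT
  FTT.TT
  ..TTTT
  .TTTTT
Step 2: 2 trees catch fire, 1 burn out
  .TTTTT
  FTTTTT
  .FT.TT
  ..TTTT
  .TTTTT
Step 3: 2 trees catch fire, 2 burn out
  .TTTTT
  .FTTTT
  ..F.TT
  ..TTTT
  .TTTTT

.TTTTT
.FTTTT
..F.TT
..TTTT
.TTTTT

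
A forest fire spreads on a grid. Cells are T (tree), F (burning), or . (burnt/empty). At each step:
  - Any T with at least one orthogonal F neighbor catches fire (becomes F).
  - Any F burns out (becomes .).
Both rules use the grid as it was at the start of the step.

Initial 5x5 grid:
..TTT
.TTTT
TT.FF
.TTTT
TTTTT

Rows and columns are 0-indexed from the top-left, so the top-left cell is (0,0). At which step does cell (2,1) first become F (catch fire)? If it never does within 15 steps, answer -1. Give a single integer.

Step 1: cell (2,1)='T' (+4 fires, +2 burnt)
Step 2: cell (2,1)='T' (+6 fires, +4 burnt)
Step 3: cell (2,1)='T' (+4 fires, +6 burnt)
Step 4: cell (2,1)='F' (+2 fires, +4 burnt)
  -> target ignites at step 4
Step 5: cell (2,1)='.' (+2 fires, +2 burnt)
Step 6: cell (2,1)='.' (+0 fires, +2 burnt)
  fire out at step 6

4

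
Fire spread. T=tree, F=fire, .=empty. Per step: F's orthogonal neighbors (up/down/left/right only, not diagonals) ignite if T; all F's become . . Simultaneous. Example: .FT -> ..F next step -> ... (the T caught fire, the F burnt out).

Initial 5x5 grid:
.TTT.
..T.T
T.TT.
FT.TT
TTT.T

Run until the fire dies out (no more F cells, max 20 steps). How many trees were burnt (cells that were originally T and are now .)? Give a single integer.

Answer: 5

Derivation:
Step 1: +3 fires, +1 burnt (F count now 3)
Step 2: +1 fires, +3 burnt (F count now 1)
Step 3: +1 fires, +1 burnt (F count now 1)
Step 4: +0 fires, +1 burnt (F count now 0)
Fire out after step 4
Initially T: 15, now '.': 15
Total burnt (originally-T cells now '.'): 5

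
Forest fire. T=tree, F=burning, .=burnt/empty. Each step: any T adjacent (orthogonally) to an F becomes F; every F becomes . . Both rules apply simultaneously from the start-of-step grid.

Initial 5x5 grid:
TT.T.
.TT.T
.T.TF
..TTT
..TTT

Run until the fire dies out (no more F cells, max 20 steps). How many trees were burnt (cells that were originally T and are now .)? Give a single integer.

Step 1: +3 fires, +1 burnt (F count now 3)
Step 2: +2 fires, +3 burnt (F count now 2)
Step 3: +2 fires, +2 burnt (F count now 2)
Step 4: +1 fires, +2 burnt (F count now 1)
Step 5: +0 fires, +1 burnt (F count now 0)
Fire out after step 5
Initially T: 14, now '.': 19
Total burnt (originally-T cells now '.'): 8

Answer: 8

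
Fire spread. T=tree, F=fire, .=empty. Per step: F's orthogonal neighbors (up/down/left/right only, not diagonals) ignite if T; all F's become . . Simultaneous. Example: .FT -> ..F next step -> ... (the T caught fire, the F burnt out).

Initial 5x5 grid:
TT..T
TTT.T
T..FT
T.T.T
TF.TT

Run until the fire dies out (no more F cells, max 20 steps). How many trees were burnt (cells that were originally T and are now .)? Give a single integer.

Step 1: +2 fires, +2 burnt (F count now 2)
Step 2: +3 fires, +2 burnt (F count now 3)
Step 3: +3 fires, +3 burnt (F count now 3)
Step 4: +2 fires, +3 burnt (F count now 2)
Step 5: +2 fires, +2 burnt (F count now 2)
Step 6: +2 fires, +2 burnt (F count now 2)
Step 7: +0 fires, +2 burnt (F count now 0)
Fire out after step 7
Initially T: 15, now '.': 24
Total burnt (originally-T cells now '.'): 14

Answer: 14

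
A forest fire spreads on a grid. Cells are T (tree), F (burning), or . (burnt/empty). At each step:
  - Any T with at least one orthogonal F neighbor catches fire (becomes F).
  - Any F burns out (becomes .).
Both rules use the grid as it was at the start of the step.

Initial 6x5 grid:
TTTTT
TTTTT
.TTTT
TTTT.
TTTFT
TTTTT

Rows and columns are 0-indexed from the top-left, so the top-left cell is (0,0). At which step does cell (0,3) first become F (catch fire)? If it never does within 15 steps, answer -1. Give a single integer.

Step 1: cell (0,3)='T' (+4 fires, +1 burnt)
Step 2: cell (0,3)='T' (+5 fires, +4 burnt)
Step 3: cell (0,3)='T' (+6 fires, +5 burnt)
Step 4: cell (0,3)='F' (+6 fires, +6 burnt)
  -> target ignites at step 4
Step 5: cell (0,3)='.' (+3 fires, +6 burnt)
Step 6: cell (0,3)='.' (+2 fires, +3 burnt)
Step 7: cell (0,3)='.' (+1 fires, +2 burnt)
Step 8: cell (0,3)='.' (+0 fires, +1 burnt)
  fire out at step 8

4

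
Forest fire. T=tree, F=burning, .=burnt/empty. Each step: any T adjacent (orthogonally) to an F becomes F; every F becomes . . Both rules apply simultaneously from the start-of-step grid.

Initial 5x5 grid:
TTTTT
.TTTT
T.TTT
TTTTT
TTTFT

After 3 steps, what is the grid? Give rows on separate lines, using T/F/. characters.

Step 1: 3 trees catch fire, 1 burn out
  TTTTT
  .TTTT
  T.TTT
  TTTFT
  TTF.F
Step 2: 4 trees catch fire, 3 burn out
  TTTTT
  .TTTT
  T.TFT
  TTF.F
  TF...
Step 3: 5 trees catch fire, 4 burn out
  TTTTT
  .TTFT
  T.F.F
  TF...
  F....

TTTTT
.TTFT
T.F.F
TF...
F....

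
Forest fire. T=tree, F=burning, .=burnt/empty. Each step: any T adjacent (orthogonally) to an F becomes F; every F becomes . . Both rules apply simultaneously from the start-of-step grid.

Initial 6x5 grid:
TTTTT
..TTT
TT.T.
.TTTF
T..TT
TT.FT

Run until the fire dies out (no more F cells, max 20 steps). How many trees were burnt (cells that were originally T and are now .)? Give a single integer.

Step 1: +4 fires, +2 burnt (F count now 4)
Step 2: +2 fires, +4 burnt (F count now 2)
Step 3: +2 fires, +2 burnt (F count now 2)
Step 4: +4 fires, +2 burnt (F count now 4)
Step 5: +3 fires, +4 burnt (F count now 3)
Step 6: +1 fires, +3 burnt (F count now 1)
Step 7: +1 fires, +1 burnt (F count now 1)
Step 8: +0 fires, +1 burnt (F count now 0)
Fire out after step 8
Initially T: 20, now '.': 27
Total burnt (originally-T cells now '.'): 17

Answer: 17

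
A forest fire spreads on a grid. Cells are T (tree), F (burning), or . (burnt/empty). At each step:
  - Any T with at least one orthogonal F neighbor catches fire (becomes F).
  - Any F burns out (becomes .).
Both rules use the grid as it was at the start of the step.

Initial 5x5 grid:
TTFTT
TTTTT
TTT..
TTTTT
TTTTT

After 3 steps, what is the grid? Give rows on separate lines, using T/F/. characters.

Step 1: 3 trees catch fire, 1 burn out
  TF.FT
  TTFTT
  TTT..
  TTTTT
  TTTTT
Step 2: 5 trees catch fire, 3 burn out
  F...F
  TF.FT
  TTF..
  TTTTT
  TTTTT
Step 3: 4 trees catch fire, 5 burn out
  .....
  F...F
  TF...
  TTFTT
  TTTTT

.....
F...F
TF...
TTFTT
TTTTT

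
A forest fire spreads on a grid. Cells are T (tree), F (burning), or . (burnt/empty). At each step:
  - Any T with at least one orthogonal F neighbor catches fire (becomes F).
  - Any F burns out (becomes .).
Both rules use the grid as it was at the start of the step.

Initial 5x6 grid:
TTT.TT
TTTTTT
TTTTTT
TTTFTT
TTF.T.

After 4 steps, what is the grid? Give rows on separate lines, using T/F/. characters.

Step 1: 4 trees catch fire, 2 burn out
  TTT.TT
  TTTTTT
  TTTFTT
  TTF.FT
  TF..T.
Step 2: 7 trees catch fire, 4 burn out
  TTT.TT
  TTTFTT
  TTF.FT
  TF...F
  F...F.
Step 3: 5 trees catch fire, 7 burn out
  TTT.TT
  TTF.FT
  TF...F
  F.....
  ......
Step 4: 5 trees catch fire, 5 burn out
  TTF.FT
  TF...F
  F.....
  ......
  ......

TTF.FT
TF...F
F.....
......
......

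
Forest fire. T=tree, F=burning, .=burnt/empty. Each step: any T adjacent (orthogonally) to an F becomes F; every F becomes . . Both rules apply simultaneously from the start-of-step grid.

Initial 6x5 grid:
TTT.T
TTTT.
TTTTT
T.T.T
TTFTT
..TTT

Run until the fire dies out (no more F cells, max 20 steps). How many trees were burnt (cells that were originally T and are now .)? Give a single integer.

Step 1: +4 fires, +1 burnt (F count now 4)
Step 2: +4 fires, +4 burnt (F count now 4)
Step 3: +6 fires, +4 burnt (F count now 6)
Step 4: +5 fires, +6 burnt (F count now 5)
Step 5: +2 fires, +5 burnt (F count now 2)
Step 6: +1 fires, +2 burnt (F count now 1)
Step 7: +0 fires, +1 burnt (F count now 0)
Fire out after step 7
Initially T: 23, now '.': 29
Total burnt (originally-T cells now '.'): 22

Answer: 22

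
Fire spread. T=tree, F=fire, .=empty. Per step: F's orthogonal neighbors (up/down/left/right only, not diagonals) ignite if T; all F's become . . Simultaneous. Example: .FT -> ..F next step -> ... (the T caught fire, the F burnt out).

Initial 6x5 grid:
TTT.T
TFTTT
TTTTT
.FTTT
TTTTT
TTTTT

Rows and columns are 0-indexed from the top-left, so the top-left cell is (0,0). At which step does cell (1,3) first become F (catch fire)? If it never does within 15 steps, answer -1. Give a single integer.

Step 1: cell (1,3)='T' (+6 fires, +2 burnt)
Step 2: cell (1,3)='F' (+9 fires, +6 burnt)
  -> target ignites at step 2
Step 3: cell (1,3)='.' (+6 fires, +9 burnt)
Step 4: cell (1,3)='.' (+4 fires, +6 burnt)
Step 5: cell (1,3)='.' (+1 fires, +4 burnt)
Step 6: cell (1,3)='.' (+0 fires, +1 burnt)
  fire out at step 6

2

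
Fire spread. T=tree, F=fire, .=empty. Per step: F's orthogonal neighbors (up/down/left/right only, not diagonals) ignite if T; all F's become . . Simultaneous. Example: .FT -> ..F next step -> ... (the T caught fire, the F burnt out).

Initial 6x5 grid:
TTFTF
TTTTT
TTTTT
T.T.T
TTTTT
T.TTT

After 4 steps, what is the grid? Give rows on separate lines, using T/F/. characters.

Step 1: 4 trees catch fire, 2 burn out
  TF.F.
  TTFTF
  TTTTT
  T.T.T
  TTTTT
  T.TTT
Step 2: 5 trees catch fire, 4 burn out
  F....
  TF.F.
  TTFTF
  T.T.T
  TTTTT
  T.TTT
Step 3: 5 trees catch fire, 5 burn out
  .....
  F....
  TF.F.
  T.F.F
  TTTTT
  T.TTT
Step 4: 3 trees catch fire, 5 burn out
  .....
  .....
  F....
  T....
  TTFTF
  T.TTT

.....
.....
F....
T....
TTFTF
T.TTT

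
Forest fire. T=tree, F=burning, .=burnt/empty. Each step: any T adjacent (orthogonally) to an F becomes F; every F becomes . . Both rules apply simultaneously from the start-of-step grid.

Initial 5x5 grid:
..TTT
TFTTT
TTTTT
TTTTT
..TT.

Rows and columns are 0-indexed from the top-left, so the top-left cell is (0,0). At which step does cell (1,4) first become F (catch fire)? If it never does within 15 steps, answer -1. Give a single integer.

Step 1: cell (1,4)='T' (+3 fires, +1 burnt)
Step 2: cell (1,4)='T' (+5 fires, +3 burnt)
Step 3: cell (1,4)='F' (+5 fires, +5 burnt)
  -> target ignites at step 3
Step 4: cell (1,4)='.' (+4 fires, +5 burnt)
Step 5: cell (1,4)='.' (+2 fires, +4 burnt)
Step 6: cell (1,4)='.' (+0 fires, +2 burnt)
  fire out at step 6

3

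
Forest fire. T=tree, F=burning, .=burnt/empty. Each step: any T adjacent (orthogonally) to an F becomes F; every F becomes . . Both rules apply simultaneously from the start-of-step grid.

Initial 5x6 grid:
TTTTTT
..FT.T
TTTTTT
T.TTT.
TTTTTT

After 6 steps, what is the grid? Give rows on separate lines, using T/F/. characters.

Step 1: 3 trees catch fire, 1 burn out
  TTFTTT
  ...F.T
  TTFTTT
  T.TTT.
  TTTTTT
Step 2: 5 trees catch fire, 3 burn out
  TF.FTT
  .....T
  TF.FTT
  T.FTT.
  TTTTTT
Step 3: 6 trees catch fire, 5 burn out
  F...FT
  .....T
  F...FT
  T..FT.
  TTFTTT
Step 4: 6 trees catch fire, 6 burn out
  .....F
  .....T
  .....F
  F...F.
  TF.FTT
Step 5: 3 trees catch fire, 6 burn out
  ......
  .....F
  ......
  ......
  F...FT
Step 6: 1 trees catch fire, 3 burn out
  ......
  ......
  ......
  ......
  .....F

......
......
......
......
.....F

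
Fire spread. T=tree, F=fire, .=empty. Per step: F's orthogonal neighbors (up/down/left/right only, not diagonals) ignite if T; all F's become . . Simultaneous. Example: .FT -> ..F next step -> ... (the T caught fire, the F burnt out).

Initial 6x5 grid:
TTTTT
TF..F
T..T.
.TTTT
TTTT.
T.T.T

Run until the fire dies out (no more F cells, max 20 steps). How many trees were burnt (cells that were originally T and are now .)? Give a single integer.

Step 1: +3 fires, +2 burnt (F count now 3)
Step 2: +4 fires, +3 burnt (F count now 4)
Step 3: +0 fires, +4 burnt (F count now 0)
Fire out after step 3
Initially T: 19, now '.': 18
Total burnt (originally-T cells now '.'): 7

Answer: 7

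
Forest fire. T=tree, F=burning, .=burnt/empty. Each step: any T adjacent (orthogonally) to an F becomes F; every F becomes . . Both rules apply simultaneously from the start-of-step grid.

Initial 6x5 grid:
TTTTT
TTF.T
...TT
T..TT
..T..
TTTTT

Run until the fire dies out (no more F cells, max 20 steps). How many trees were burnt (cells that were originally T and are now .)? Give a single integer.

Answer: 12

Derivation:
Step 1: +2 fires, +1 burnt (F count now 2)
Step 2: +3 fires, +2 burnt (F count now 3)
Step 3: +2 fires, +3 burnt (F count now 2)
Step 4: +1 fires, +2 burnt (F count now 1)
Step 5: +1 fires, +1 burnt (F count now 1)
Step 6: +2 fires, +1 burnt (F count now 2)
Step 7: +1 fires, +2 burnt (F count now 1)
Step 8: +0 fires, +1 burnt (F count now 0)
Fire out after step 8
Initially T: 19, now '.': 23
Total burnt (originally-T cells now '.'): 12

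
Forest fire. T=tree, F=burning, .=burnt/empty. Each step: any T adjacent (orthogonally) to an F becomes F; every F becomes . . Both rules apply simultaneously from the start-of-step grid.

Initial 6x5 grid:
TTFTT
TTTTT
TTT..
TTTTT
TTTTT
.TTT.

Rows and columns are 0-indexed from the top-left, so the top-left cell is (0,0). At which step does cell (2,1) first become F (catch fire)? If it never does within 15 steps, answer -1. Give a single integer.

Step 1: cell (2,1)='T' (+3 fires, +1 burnt)
Step 2: cell (2,1)='T' (+5 fires, +3 burnt)
Step 3: cell (2,1)='F' (+4 fires, +5 burnt)
  -> target ignites at step 3
Step 4: cell (2,1)='.' (+4 fires, +4 burnt)
Step 5: cell (2,1)='.' (+5 fires, +4 burnt)
Step 6: cell (2,1)='.' (+4 fires, +5 burnt)
Step 7: cell (2,1)='.' (+0 fires, +4 burnt)
  fire out at step 7

3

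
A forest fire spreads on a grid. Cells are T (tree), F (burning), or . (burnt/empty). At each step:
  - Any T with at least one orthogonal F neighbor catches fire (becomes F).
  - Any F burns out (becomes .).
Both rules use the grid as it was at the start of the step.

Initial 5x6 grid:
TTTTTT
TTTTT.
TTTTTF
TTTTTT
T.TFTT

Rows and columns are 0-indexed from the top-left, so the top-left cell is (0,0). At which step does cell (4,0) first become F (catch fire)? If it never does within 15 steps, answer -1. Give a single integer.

Step 1: cell (4,0)='T' (+5 fires, +2 burnt)
Step 2: cell (4,0)='T' (+5 fires, +5 burnt)
Step 3: cell (4,0)='T' (+4 fires, +5 burnt)
Step 4: cell (4,0)='T' (+5 fires, +4 burnt)
Step 5: cell (4,0)='F' (+4 fires, +5 burnt)
  -> target ignites at step 5
Step 6: cell (4,0)='.' (+2 fires, +4 burnt)
Step 7: cell (4,0)='.' (+1 fires, +2 burnt)
Step 8: cell (4,0)='.' (+0 fires, +1 burnt)
  fire out at step 8

5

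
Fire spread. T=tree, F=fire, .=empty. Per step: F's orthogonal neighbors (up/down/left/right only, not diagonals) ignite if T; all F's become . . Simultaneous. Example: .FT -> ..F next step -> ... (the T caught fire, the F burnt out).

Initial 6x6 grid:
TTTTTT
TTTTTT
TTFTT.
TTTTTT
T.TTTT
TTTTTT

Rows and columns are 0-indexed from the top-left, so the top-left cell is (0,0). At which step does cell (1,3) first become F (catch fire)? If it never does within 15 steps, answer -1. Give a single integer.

Step 1: cell (1,3)='T' (+4 fires, +1 burnt)
Step 2: cell (1,3)='F' (+8 fires, +4 burnt)
  -> target ignites at step 2
Step 3: cell (1,3)='.' (+8 fires, +8 burnt)
Step 4: cell (1,3)='.' (+8 fires, +8 burnt)
Step 5: cell (1,3)='.' (+4 fires, +8 burnt)
Step 6: cell (1,3)='.' (+1 fires, +4 burnt)
Step 7: cell (1,3)='.' (+0 fires, +1 burnt)
  fire out at step 7

2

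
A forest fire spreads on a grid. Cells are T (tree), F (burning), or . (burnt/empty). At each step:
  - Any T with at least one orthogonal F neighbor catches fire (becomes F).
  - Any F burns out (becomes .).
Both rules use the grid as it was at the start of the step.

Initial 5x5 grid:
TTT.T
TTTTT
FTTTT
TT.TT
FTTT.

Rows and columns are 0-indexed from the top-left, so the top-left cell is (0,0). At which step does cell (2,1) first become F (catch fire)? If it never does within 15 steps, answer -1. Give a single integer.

Step 1: cell (2,1)='F' (+4 fires, +2 burnt)
  -> target ignites at step 1
Step 2: cell (2,1)='.' (+5 fires, +4 burnt)
Step 3: cell (2,1)='.' (+4 fires, +5 burnt)
Step 4: cell (2,1)='.' (+4 fires, +4 burnt)
Step 5: cell (2,1)='.' (+2 fires, +4 burnt)
Step 6: cell (2,1)='.' (+1 fires, +2 burnt)
Step 7: cell (2,1)='.' (+0 fires, +1 burnt)
  fire out at step 7

1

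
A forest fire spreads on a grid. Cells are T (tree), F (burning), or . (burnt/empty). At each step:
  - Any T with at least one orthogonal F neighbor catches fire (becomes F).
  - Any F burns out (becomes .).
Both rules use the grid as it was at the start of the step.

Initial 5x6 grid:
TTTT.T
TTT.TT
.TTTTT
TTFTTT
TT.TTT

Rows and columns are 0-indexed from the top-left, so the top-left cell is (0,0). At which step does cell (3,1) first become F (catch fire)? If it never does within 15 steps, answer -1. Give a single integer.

Step 1: cell (3,1)='F' (+3 fires, +1 burnt)
  -> target ignites at step 1
Step 2: cell (3,1)='.' (+7 fires, +3 burnt)
Step 3: cell (3,1)='.' (+6 fires, +7 burnt)
Step 4: cell (3,1)='.' (+6 fires, +6 burnt)
Step 5: cell (3,1)='.' (+2 fires, +6 burnt)
Step 6: cell (3,1)='.' (+1 fires, +2 burnt)
Step 7: cell (3,1)='.' (+0 fires, +1 burnt)
  fire out at step 7

1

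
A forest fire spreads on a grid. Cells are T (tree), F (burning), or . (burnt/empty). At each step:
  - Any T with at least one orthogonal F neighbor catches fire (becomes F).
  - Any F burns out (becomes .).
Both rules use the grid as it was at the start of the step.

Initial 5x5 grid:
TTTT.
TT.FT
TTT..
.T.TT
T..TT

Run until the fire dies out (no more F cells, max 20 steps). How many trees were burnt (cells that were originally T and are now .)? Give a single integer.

Step 1: +2 fires, +1 burnt (F count now 2)
Step 2: +1 fires, +2 burnt (F count now 1)
Step 3: +1 fires, +1 burnt (F count now 1)
Step 4: +2 fires, +1 burnt (F count now 2)
Step 5: +2 fires, +2 burnt (F count now 2)
Step 6: +3 fires, +2 burnt (F count now 3)
Step 7: +0 fires, +3 burnt (F count now 0)
Fire out after step 7
Initially T: 16, now '.': 20
Total burnt (originally-T cells now '.'): 11

Answer: 11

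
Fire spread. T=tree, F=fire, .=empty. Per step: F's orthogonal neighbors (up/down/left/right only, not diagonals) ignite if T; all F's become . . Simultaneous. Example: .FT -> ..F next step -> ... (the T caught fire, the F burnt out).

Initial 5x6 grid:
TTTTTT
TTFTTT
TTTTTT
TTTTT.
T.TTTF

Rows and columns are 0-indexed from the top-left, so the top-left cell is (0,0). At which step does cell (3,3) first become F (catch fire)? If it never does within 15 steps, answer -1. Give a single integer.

Step 1: cell (3,3)='T' (+5 fires, +2 burnt)
Step 2: cell (3,3)='T' (+9 fires, +5 burnt)
Step 3: cell (3,3)='F' (+8 fires, +9 burnt)
  -> target ignites at step 3
Step 4: cell (3,3)='.' (+3 fires, +8 burnt)
Step 5: cell (3,3)='.' (+1 fires, +3 burnt)
Step 6: cell (3,3)='.' (+0 fires, +1 burnt)
  fire out at step 6

3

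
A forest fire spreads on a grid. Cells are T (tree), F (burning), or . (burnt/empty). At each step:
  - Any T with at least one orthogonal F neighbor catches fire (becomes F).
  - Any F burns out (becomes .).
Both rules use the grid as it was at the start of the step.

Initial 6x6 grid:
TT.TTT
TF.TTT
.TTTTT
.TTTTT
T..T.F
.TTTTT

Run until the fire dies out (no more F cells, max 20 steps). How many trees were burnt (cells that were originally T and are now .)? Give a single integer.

Step 1: +5 fires, +2 burnt (F count now 5)
Step 2: +6 fires, +5 burnt (F count now 6)
Step 3: +6 fires, +6 burnt (F count now 6)
Step 4: +5 fires, +6 burnt (F count now 5)
Step 5: +3 fires, +5 burnt (F count now 3)
Step 6: +0 fires, +3 burnt (F count now 0)
Fire out after step 6
Initially T: 26, now '.': 35
Total burnt (originally-T cells now '.'): 25

Answer: 25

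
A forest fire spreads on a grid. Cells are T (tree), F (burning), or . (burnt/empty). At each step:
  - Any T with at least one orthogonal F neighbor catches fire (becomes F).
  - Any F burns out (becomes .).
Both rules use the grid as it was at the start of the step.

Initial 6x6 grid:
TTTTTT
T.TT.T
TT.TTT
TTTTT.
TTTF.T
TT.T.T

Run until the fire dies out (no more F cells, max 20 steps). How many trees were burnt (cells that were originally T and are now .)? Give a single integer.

Answer: 26

Derivation:
Step 1: +3 fires, +1 burnt (F count now 3)
Step 2: +4 fires, +3 burnt (F count now 4)
Step 3: +5 fires, +4 burnt (F count now 5)
Step 4: +6 fires, +5 burnt (F count now 6)
Step 5: +4 fires, +6 burnt (F count now 4)
Step 6: +3 fires, +4 burnt (F count now 3)
Step 7: +1 fires, +3 burnt (F count now 1)
Step 8: +0 fires, +1 burnt (F count now 0)
Fire out after step 8
Initially T: 28, now '.': 34
Total burnt (originally-T cells now '.'): 26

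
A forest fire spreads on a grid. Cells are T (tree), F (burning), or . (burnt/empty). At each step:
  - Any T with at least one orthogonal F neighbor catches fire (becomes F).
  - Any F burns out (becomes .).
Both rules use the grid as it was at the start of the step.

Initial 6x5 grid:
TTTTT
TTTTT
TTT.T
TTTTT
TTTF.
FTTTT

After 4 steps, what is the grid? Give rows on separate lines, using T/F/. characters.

Step 1: 5 trees catch fire, 2 burn out
  TTTTT
  TTTTT
  TTT.T
  TTTFT
  FTF..
  .FTFT
Step 2: 6 trees catch fire, 5 burn out
  TTTTT
  TTTTT
  TTT.T
  FTF.F
  .F...
  ..F.F
Step 3: 4 trees catch fire, 6 burn out
  TTTTT
  TTTTT
  FTF.F
  .F...
  .....
  .....
Step 4: 4 trees catch fire, 4 burn out
  TTTTT
  FTFTF
  .F...
  .....
  .....
  .....

TTTTT
FTFTF
.F...
.....
.....
.....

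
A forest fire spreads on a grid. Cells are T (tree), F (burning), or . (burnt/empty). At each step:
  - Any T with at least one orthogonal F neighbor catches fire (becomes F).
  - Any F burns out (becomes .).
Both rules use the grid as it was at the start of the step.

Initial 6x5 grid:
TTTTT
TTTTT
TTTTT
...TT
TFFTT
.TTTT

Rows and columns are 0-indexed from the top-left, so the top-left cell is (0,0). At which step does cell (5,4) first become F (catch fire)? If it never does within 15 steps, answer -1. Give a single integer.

Step 1: cell (5,4)='T' (+4 fires, +2 burnt)
Step 2: cell (5,4)='T' (+3 fires, +4 burnt)
Step 3: cell (5,4)='F' (+3 fires, +3 burnt)
  -> target ignites at step 3
Step 4: cell (5,4)='.' (+3 fires, +3 burnt)
Step 5: cell (5,4)='.' (+4 fires, +3 burnt)
Step 6: cell (5,4)='.' (+4 fires, +4 burnt)
Step 7: cell (5,4)='.' (+2 fires, +4 burnt)
Step 8: cell (5,4)='.' (+1 fires, +2 burnt)
Step 9: cell (5,4)='.' (+0 fires, +1 burnt)
  fire out at step 9

3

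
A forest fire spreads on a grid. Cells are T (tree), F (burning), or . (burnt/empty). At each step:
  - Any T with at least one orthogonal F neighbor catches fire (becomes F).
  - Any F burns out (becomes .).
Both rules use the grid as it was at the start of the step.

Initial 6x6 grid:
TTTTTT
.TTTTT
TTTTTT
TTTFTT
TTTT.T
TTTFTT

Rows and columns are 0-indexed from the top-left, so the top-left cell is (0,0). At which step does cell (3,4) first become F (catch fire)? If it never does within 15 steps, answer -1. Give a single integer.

Step 1: cell (3,4)='F' (+6 fires, +2 burnt)
  -> target ignites at step 1
Step 2: cell (3,4)='.' (+8 fires, +6 burnt)
Step 3: cell (3,4)='.' (+9 fires, +8 burnt)
Step 4: cell (3,4)='.' (+6 fires, +9 burnt)
Step 5: cell (3,4)='.' (+2 fires, +6 burnt)
Step 6: cell (3,4)='.' (+1 fires, +2 burnt)
Step 7: cell (3,4)='.' (+0 fires, +1 burnt)
  fire out at step 7

1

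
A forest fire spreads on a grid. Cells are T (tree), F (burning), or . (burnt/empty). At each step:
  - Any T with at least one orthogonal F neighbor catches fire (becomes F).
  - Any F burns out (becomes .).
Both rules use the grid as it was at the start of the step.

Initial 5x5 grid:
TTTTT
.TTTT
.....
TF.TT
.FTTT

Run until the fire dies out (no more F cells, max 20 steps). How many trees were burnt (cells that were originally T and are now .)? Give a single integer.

Answer: 6

Derivation:
Step 1: +2 fires, +2 burnt (F count now 2)
Step 2: +1 fires, +2 burnt (F count now 1)
Step 3: +2 fires, +1 burnt (F count now 2)
Step 4: +1 fires, +2 burnt (F count now 1)
Step 5: +0 fires, +1 burnt (F count now 0)
Fire out after step 5
Initially T: 15, now '.': 16
Total burnt (originally-T cells now '.'): 6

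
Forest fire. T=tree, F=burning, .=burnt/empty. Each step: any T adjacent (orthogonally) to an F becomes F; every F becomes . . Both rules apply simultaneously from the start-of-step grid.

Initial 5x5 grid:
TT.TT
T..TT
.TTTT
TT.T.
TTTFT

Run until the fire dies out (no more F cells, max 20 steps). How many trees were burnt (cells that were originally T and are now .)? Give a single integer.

Step 1: +3 fires, +1 burnt (F count now 3)
Step 2: +2 fires, +3 burnt (F count now 2)
Step 3: +5 fires, +2 burnt (F count now 5)
Step 4: +4 fires, +5 burnt (F count now 4)
Step 5: +1 fires, +4 burnt (F count now 1)
Step 6: +0 fires, +1 burnt (F count now 0)
Fire out after step 6
Initially T: 18, now '.': 22
Total burnt (originally-T cells now '.'): 15

Answer: 15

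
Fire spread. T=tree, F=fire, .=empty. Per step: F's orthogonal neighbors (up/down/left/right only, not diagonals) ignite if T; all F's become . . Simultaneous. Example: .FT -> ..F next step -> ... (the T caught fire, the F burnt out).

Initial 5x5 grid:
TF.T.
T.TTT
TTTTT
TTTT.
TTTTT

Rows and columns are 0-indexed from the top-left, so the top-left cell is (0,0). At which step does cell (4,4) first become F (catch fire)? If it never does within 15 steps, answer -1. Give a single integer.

Step 1: cell (4,4)='T' (+1 fires, +1 burnt)
Step 2: cell (4,4)='T' (+1 fires, +1 burnt)
Step 3: cell (4,4)='T' (+1 fires, +1 burnt)
Step 4: cell (4,4)='T' (+2 fires, +1 burnt)
Step 5: cell (4,4)='T' (+3 fires, +2 burnt)
Step 6: cell (4,4)='T' (+4 fires, +3 burnt)
Step 7: cell (4,4)='T' (+4 fires, +4 burnt)
Step 8: cell (4,4)='T' (+3 fires, +4 burnt)
Step 9: cell (4,4)='F' (+1 fires, +3 burnt)
  -> target ignites at step 9
Step 10: cell (4,4)='.' (+0 fires, +1 burnt)
  fire out at step 10

9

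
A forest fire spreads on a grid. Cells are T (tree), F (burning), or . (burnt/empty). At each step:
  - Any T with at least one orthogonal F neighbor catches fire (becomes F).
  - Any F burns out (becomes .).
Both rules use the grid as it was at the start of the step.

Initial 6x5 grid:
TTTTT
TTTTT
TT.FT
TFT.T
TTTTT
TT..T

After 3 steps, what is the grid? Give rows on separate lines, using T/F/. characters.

Step 1: 6 trees catch fire, 2 burn out
  TTTTT
  TTTFT
  TF..F
  F.F.T
  TFTTT
  TT..T
Step 2: 9 trees catch fire, 6 burn out
  TTTFT
  TFF.F
  F....
  ....F
  F.FTT
  TF..T
Step 3: 7 trees catch fire, 9 burn out
  TFF.F
  F....
  .....
  .....
  ...FF
  F...T

TFF.F
F....
.....
.....
...FF
F...T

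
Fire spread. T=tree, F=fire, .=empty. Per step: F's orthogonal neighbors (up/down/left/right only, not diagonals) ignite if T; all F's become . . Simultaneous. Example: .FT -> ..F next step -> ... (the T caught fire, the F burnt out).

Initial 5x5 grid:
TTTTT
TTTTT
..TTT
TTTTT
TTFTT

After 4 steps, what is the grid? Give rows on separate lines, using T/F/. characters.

Step 1: 3 trees catch fire, 1 burn out
  TTTTT
  TTTTT
  ..TTT
  TTFTT
  TF.FT
Step 2: 5 trees catch fire, 3 burn out
  TTTTT
  TTTTT
  ..FTT
  TF.FT
  F...F
Step 3: 4 trees catch fire, 5 burn out
  TTTTT
  TTFTT
  ...FT
  F...F
  .....
Step 4: 4 trees catch fire, 4 burn out
  TTFTT
  TF.FT
  ....F
  .....
  .....

TTFTT
TF.FT
....F
.....
.....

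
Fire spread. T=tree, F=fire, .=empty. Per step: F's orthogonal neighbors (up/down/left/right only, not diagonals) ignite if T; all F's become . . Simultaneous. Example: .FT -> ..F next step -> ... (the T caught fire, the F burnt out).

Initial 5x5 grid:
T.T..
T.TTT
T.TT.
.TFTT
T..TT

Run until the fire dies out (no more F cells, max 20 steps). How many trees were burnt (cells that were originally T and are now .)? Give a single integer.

Answer: 11

Derivation:
Step 1: +3 fires, +1 burnt (F count now 3)
Step 2: +4 fires, +3 burnt (F count now 4)
Step 3: +3 fires, +4 burnt (F count now 3)
Step 4: +1 fires, +3 burnt (F count now 1)
Step 5: +0 fires, +1 burnt (F count now 0)
Fire out after step 5
Initially T: 15, now '.': 21
Total burnt (originally-T cells now '.'): 11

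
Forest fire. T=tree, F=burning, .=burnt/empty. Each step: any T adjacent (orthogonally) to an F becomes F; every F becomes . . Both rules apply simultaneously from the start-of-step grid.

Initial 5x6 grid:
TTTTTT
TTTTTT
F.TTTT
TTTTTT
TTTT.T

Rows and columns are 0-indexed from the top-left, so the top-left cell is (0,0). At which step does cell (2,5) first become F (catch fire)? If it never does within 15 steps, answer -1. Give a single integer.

Step 1: cell (2,5)='T' (+2 fires, +1 burnt)
Step 2: cell (2,5)='T' (+4 fires, +2 burnt)
Step 3: cell (2,5)='T' (+4 fires, +4 burnt)
Step 4: cell (2,5)='T' (+5 fires, +4 burnt)
Step 5: cell (2,5)='T' (+5 fires, +5 burnt)
Step 6: cell (2,5)='T' (+4 fires, +5 burnt)
Step 7: cell (2,5)='F' (+3 fires, +4 burnt)
  -> target ignites at step 7
Step 8: cell (2,5)='.' (+0 fires, +3 burnt)
  fire out at step 8

7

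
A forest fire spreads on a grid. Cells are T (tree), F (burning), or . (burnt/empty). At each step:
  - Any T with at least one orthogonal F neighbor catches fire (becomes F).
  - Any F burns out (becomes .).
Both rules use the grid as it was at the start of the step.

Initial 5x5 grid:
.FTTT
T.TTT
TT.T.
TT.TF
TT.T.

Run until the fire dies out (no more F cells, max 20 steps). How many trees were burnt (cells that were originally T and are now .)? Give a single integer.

Step 1: +2 fires, +2 burnt (F count now 2)
Step 2: +4 fires, +2 burnt (F count now 4)
Step 3: +2 fires, +4 burnt (F count now 2)
Step 4: +1 fires, +2 burnt (F count now 1)
Step 5: +0 fires, +1 burnt (F count now 0)
Fire out after step 5
Initially T: 16, now '.': 18
Total burnt (originally-T cells now '.'): 9

Answer: 9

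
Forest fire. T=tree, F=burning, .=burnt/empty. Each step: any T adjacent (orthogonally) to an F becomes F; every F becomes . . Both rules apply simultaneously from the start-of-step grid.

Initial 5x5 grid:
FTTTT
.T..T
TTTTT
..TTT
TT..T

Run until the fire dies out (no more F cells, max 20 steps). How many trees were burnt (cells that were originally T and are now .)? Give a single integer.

Step 1: +1 fires, +1 burnt (F count now 1)
Step 2: +2 fires, +1 burnt (F count now 2)
Step 3: +2 fires, +2 burnt (F count now 2)
Step 4: +3 fires, +2 burnt (F count now 3)
Step 5: +3 fires, +3 burnt (F count now 3)
Step 6: +2 fires, +3 burnt (F count now 2)
Step 7: +1 fires, +2 burnt (F count now 1)
Step 8: +1 fires, +1 burnt (F count now 1)
Step 9: +0 fires, +1 burnt (F count now 0)
Fire out after step 9
Initially T: 17, now '.': 23
Total burnt (originally-T cells now '.'): 15

Answer: 15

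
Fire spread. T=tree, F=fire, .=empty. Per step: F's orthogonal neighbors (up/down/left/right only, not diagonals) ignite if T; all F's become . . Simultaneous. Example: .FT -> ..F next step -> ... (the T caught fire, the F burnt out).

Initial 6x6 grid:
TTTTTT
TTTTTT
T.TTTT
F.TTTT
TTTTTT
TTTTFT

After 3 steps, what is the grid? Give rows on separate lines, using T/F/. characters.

Step 1: 5 trees catch fire, 2 burn out
  TTTTTT
  TTTTTT
  F.TTTT
  ..TTTT
  FTTTFT
  TTTF.F
Step 2: 7 trees catch fire, 5 burn out
  TTTTTT
  FTTTTT
  ..TTTT
  ..TTFT
  .FTF.F
  FTF...
Step 3: 7 trees catch fire, 7 burn out
  FTTTTT
  .FTTTT
  ..TTFT
  ..TF.F
  ..F...
  .F....

FTTTTT
.FTTTT
..TTFT
..TF.F
..F...
.F....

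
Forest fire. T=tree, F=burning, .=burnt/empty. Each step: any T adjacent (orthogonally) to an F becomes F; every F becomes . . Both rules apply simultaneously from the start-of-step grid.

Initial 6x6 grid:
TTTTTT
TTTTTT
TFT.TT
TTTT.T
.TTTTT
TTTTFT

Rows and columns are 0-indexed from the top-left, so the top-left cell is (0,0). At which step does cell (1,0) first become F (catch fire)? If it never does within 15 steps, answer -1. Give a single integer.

Step 1: cell (1,0)='T' (+7 fires, +2 burnt)
Step 2: cell (1,0)='F' (+9 fires, +7 burnt)
  -> target ignites at step 2
Step 3: cell (1,0)='.' (+7 fires, +9 burnt)
Step 4: cell (1,0)='.' (+4 fires, +7 burnt)
Step 5: cell (1,0)='.' (+3 fires, +4 burnt)
Step 6: cell (1,0)='.' (+1 fires, +3 burnt)
Step 7: cell (1,0)='.' (+0 fires, +1 burnt)
  fire out at step 7

2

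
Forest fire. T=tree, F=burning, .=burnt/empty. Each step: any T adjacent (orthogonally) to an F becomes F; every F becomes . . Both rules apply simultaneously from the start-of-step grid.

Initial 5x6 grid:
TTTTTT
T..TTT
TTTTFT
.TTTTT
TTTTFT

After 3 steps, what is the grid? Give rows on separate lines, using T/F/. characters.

Step 1: 6 trees catch fire, 2 burn out
  TTTTTT
  T..TFT
  TTTF.F
  .TTTFT
  TTTF.F
Step 2: 7 trees catch fire, 6 burn out
  TTTTFT
  T..F.F
  TTF...
  .TTF.F
  TTF...
Step 3: 5 trees catch fire, 7 burn out
  TTTF.F
  T.....
  TF....
  .TF...
  TF....

TTTF.F
T.....
TF....
.TF...
TF....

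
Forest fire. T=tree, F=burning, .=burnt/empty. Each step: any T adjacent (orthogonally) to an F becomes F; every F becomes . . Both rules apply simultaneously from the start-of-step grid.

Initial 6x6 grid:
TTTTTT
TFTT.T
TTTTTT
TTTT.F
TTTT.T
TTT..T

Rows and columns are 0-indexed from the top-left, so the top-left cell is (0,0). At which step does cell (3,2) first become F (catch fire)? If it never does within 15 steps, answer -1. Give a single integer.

Step 1: cell (3,2)='T' (+6 fires, +2 burnt)
Step 2: cell (3,2)='T' (+9 fires, +6 burnt)
Step 3: cell (3,2)='F' (+6 fires, +9 burnt)
  -> target ignites at step 3
Step 4: cell (3,2)='.' (+5 fires, +6 burnt)
Step 5: cell (3,2)='.' (+3 fires, +5 burnt)
Step 6: cell (3,2)='.' (+0 fires, +3 burnt)
  fire out at step 6

3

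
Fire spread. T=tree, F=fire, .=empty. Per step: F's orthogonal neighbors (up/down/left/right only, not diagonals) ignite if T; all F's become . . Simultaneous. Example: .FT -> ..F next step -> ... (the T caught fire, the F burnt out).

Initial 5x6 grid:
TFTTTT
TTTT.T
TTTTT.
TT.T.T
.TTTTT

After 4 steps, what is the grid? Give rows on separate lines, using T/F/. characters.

Step 1: 3 trees catch fire, 1 burn out
  F.FTTT
  TFTT.T
  TTTTT.
  TT.T.T
  .TTTTT
Step 2: 4 trees catch fire, 3 burn out
  ...FTT
  F.FT.T
  TFTTT.
  TT.T.T
  .TTTTT
Step 3: 5 trees catch fire, 4 burn out
  ....FT
  ...F.T
  F.FTT.
  TF.T.T
  .TTTTT
Step 4: 4 trees catch fire, 5 burn out
  .....F
  .....T
  ...FT.
  F..T.T
  .FTTTT

.....F
.....T
...FT.
F..T.T
.FTTTT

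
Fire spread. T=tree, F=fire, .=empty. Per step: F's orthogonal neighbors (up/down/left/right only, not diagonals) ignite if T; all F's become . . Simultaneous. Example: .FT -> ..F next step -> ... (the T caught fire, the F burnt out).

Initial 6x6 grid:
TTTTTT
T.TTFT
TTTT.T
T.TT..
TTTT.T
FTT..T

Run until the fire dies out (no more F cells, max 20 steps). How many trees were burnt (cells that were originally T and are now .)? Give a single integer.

Step 1: +5 fires, +2 burnt (F count now 5)
Step 2: +8 fires, +5 burnt (F count now 8)
Step 3: +5 fires, +8 burnt (F count now 5)
Step 4: +5 fires, +5 burnt (F count now 5)
Step 5: +1 fires, +5 burnt (F count now 1)
Step 6: +0 fires, +1 burnt (F count now 0)
Fire out after step 6
Initially T: 26, now '.': 34
Total burnt (originally-T cells now '.'): 24

Answer: 24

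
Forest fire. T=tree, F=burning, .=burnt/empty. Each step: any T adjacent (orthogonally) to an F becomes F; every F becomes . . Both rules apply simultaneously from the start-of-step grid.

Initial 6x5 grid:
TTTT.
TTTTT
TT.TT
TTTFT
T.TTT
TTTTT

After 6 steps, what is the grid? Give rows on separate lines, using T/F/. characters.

Step 1: 4 trees catch fire, 1 burn out
  TTTT.
  TTTTT
  TT.FT
  TTF.F
  T.TFT
  TTTTT
Step 2: 6 trees catch fire, 4 burn out
  TTTT.
  TTTFT
  TT..F
  TF...
  T.F.F
  TTTFT
Step 3: 7 trees catch fire, 6 burn out
  TTTF.
  TTF.F
  TF...
  F....
  T....
  TTF.F
Step 4: 5 trees catch fire, 7 burn out
  TTF..
  TF...
  F....
  .....
  F....
  TF...
Step 5: 3 trees catch fire, 5 burn out
  TF...
  F....
  .....
  .....
  .....
  F....
Step 6: 1 trees catch fire, 3 burn out
  F....
  .....
  .....
  .....
  .....
  .....

F....
.....
.....
.....
.....
.....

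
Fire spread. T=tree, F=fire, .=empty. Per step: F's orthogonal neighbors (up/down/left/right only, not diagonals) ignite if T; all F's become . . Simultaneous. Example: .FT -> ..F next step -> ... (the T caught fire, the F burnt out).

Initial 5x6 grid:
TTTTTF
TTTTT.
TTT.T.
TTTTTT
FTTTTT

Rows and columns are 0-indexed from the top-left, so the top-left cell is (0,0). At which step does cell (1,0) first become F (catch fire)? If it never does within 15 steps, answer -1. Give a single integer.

Step 1: cell (1,0)='T' (+3 fires, +2 burnt)
Step 2: cell (1,0)='T' (+5 fires, +3 burnt)
Step 3: cell (1,0)='F' (+7 fires, +5 burnt)
  -> target ignites at step 3
Step 4: cell (1,0)='.' (+8 fires, +7 burnt)
Step 5: cell (1,0)='.' (+2 fires, +8 burnt)
Step 6: cell (1,0)='.' (+0 fires, +2 burnt)
  fire out at step 6

3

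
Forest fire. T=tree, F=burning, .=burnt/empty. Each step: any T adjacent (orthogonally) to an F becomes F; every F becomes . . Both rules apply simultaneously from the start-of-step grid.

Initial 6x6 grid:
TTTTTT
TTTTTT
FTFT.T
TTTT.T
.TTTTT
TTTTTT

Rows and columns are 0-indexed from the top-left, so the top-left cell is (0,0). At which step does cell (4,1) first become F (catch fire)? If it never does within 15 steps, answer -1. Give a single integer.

Step 1: cell (4,1)='T' (+6 fires, +2 burnt)
Step 2: cell (4,1)='T' (+7 fires, +6 burnt)
Step 3: cell (4,1)='F' (+6 fires, +7 burnt)
  -> target ignites at step 3
Step 4: cell (4,1)='.' (+5 fires, +6 burnt)
Step 5: cell (4,1)='.' (+5 fires, +5 burnt)
Step 6: cell (4,1)='.' (+2 fires, +5 burnt)
Step 7: cell (4,1)='.' (+0 fires, +2 burnt)
  fire out at step 7

3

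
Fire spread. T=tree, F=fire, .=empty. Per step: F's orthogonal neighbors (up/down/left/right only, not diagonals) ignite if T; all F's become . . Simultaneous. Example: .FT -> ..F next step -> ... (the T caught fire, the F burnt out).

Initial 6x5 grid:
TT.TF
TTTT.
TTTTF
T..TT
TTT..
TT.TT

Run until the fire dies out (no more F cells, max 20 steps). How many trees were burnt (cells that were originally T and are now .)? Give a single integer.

Step 1: +3 fires, +2 burnt (F count now 3)
Step 2: +3 fires, +3 burnt (F count now 3)
Step 3: +2 fires, +3 burnt (F count now 2)
Step 4: +2 fires, +2 burnt (F count now 2)
Step 5: +3 fires, +2 burnt (F count now 3)
Step 6: +2 fires, +3 burnt (F count now 2)
Step 7: +2 fires, +2 burnt (F count now 2)
Step 8: +2 fires, +2 burnt (F count now 2)
Step 9: +0 fires, +2 burnt (F count now 0)
Fire out after step 9
Initially T: 21, now '.': 28
Total burnt (originally-T cells now '.'): 19

Answer: 19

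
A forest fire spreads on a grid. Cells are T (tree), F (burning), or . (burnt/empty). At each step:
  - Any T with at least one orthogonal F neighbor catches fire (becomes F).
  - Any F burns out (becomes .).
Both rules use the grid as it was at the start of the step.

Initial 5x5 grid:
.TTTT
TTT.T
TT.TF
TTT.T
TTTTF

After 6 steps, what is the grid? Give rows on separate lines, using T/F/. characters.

Step 1: 4 trees catch fire, 2 burn out
  .TTTT
  TTT.F
  TT.F.
  TTT.F
  TTTF.
Step 2: 2 trees catch fire, 4 burn out
  .TTTF
  TTT..
  TT...
  TTT..
  TTF..
Step 3: 3 trees catch fire, 2 burn out
  .TTF.
  TTT..
  TT...
  TTF..
  TF...
Step 4: 3 trees catch fire, 3 burn out
  .TF..
  TTT..
  TT...
  TF...
  F....
Step 5: 4 trees catch fire, 3 burn out
  .F...
  TTF..
  TF...
  F....
  .....
Step 6: 2 trees catch fire, 4 burn out
  .....
  TF...
  F....
  .....
  .....

.....
TF...
F....
.....
.....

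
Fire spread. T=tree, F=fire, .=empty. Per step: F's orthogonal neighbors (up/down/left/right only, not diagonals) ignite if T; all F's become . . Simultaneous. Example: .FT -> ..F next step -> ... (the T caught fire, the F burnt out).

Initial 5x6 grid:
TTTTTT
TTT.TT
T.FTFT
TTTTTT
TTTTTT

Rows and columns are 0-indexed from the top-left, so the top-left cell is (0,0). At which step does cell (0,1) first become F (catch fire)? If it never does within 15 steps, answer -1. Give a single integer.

Step 1: cell (0,1)='T' (+6 fires, +2 burnt)
Step 2: cell (0,1)='T' (+9 fires, +6 burnt)
Step 3: cell (0,1)='F' (+8 fires, +9 burnt)
  -> target ignites at step 3
Step 4: cell (0,1)='.' (+3 fires, +8 burnt)
Step 5: cell (0,1)='.' (+0 fires, +3 burnt)
  fire out at step 5

3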